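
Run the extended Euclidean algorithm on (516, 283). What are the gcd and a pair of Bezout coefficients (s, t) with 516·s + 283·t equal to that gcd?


Euclidean algorithm on (516, 283) — divide until remainder is 0:
  516 = 1 · 283 + 233
  283 = 1 · 233 + 50
  233 = 4 · 50 + 33
  50 = 1 · 33 + 17
  33 = 1 · 17 + 16
  17 = 1 · 16 + 1
  16 = 16 · 1 + 0
gcd(516, 283) = 1.
Track Bezout coefficients alongside the remainders: start with r₀ = 516 = a·1 + b·0 (s = 1, t = 0) and r₁ = 283 = a·0 + b·1 (s = 0, t = 1); each new remainder r_{k+1} = r_{k-1} − q_k·r_k inherits s_{k+1} = s_{k-1} − q_k·s_k, t_{k+1} = t_{k-1} − q_k·t_k, so r_k = a·s_k + b·t_k at every step:
  q = 1: r = 233, s = 1 − 1·0 = 1, t = 0 − 1·1 = -1  (check: 516·1 + 283·(-1) = 233)
  q = 1: r = 50, s = 0 − 1·1 = -1, t = 1 − 1·(-1) = 2  (check: 516·(-1) + 283·2 = 50)
  q = 4: r = 33, s = 1 − 4·(-1) = 5, t = -1 − 4·2 = -9  (check: 516·5 + 283·(-9) = 33)
  q = 1: r = 17, s = -1 − 1·5 = -6, t = 2 − 1·(-9) = 11  (check: 516·(-6) + 283·11 = 17)
  q = 1: r = 16, s = 5 − 1·(-6) = 11, t = -9 − 1·11 = -20  (check: 516·11 + 283·(-20) = 16)
  q = 1: r = 1, s = -6 − 1·11 = -17, t = 11 − 1·(-20) = 31  (check: 516·(-17) + 283·31 = 1)
The row with r = 1 (the gcd) gives the Bezout coefficients s = -17, t = 31.
Result: 516 · (-17) + 283 · (31) = 1.

gcd(516, 283) = 1; s = -17, t = 31 (check: 516·(-17) + 283·31 = 1).


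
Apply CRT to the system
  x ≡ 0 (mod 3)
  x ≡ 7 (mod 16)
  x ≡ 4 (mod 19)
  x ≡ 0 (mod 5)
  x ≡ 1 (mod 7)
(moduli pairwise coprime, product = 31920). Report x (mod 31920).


Product of moduli M = 3 · 16 · 19 · 5 · 7 = 31920.
Merge one congruence at a time:
  Start: x ≡ 0 (mod 3).
  Combine with x ≡ 7 (mod 16); new modulus lcm = 48.
    Write x = 0 + 3·t and substitute into x ≡ 7 (mod 16): 3·t ≡ 7 − 0 = 7 (mod 16).
    The inverse of 3 mod 16 is 11 (since 3·11 = 33 = 2·16 + 1), so t ≡ 11·7 = 77 ≡ 13 (mod 16).
    Then x = 0 + 3·13 = 39, valid modulo lcm(3, 16) = 48: x ≡ 39 (mod 48).
  Combine with x ≡ 4 (mod 19); new modulus lcm = 912.
    Write x = 39 + 48·t and substitute into x ≡ 4 (mod 19): 48·t ≡ 4 − 39 = -35 (mod 19).
    Reduce coefficients mod 19: 10·t ≡ 3 (mod 19).
    The inverse of 10 mod 19 is 2 (since 10·2 = 20 = 1·19 + 1), so t ≡ 2·3 = 6 ≡ 6 (mod 19).
    Then x = 39 + 48·6 = 327, valid modulo lcm(48, 19) = 912: x ≡ 327 (mod 912).
  Combine with x ≡ 0 (mod 5); new modulus lcm = 4560.
    Write x = 327 + 912·t and substitute into x ≡ 0 (mod 5): 912·t ≡ 0 − 327 = -327 (mod 5).
    Reduce coefficients mod 5: 2·t ≡ 3 (mod 5).
    The inverse of 2 mod 5 is 3 (since 2·3 = 6 = 1·5 + 1), so t ≡ 3·3 = 9 ≡ 4 (mod 5).
    Then x = 327 + 912·4 = 3975, valid modulo lcm(912, 5) = 4560: x ≡ 3975 (mod 4560).
  Combine with x ≡ 1 (mod 7); new modulus lcm = 31920.
    Write x = 3975 + 4560·t and substitute into x ≡ 1 (mod 7): 4560·t ≡ 1 − 3975 = -3974 (mod 7).
    Reduce coefficients mod 7: 3·t ≡ 2 (mod 7).
    The inverse of 3 mod 7 is 5 (since 3·5 = 15 = 2·7 + 1), so t ≡ 5·2 = 10 ≡ 3 (mod 7).
    Then x = 3975 + 4560·3 = 17655, valid modulo lcm(4560, 7) = 31920: x ≡ 17655 (mod 31920).
Verify against each original: 17655 mod 3 = 0, 17655 mod 16 = 7, 17655 mod 19 = 4, 17655 mod 5 = 0, 17655 mod 7 = 1.

x ≡ 17655 (mod 31920).


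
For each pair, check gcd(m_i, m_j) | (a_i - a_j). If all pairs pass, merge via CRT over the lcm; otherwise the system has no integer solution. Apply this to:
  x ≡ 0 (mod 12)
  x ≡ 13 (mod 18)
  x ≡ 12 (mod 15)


Moduli 12, 18, 15 are not pairwise coprime, so CRT works modulo lcm(m_i) when all pairwise compatibility conditions hold.
Pairwise compatibility: gcd(m_i, m_j) must divide a_i - a_j for every pair.
Merge one congruence at a time:
  Start: x ≡ 0 (mod 12).
  Combine with x ≡ 13 (mod 18): gcd(12, 18) = 6, and 13 - 0 = 13 is NOT divisible by 6.
    ⇒ system is inconsistent (no integer solution).

No solution (the system is inconsistent).


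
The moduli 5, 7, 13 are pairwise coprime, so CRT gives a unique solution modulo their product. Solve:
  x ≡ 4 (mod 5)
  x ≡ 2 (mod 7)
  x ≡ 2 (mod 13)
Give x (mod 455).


Moduli 5, 7, 13 are pairwise coprime; by CRT there is a unique solution modulo M = 5 · 7 · 13 = 455.
Solve pairwise, accumulating the modulus:
  Start with x ≡ 4 (mod 5).
  Combine with x ≡ 2 (mod 7): since gcd(5, 7) = 1, we get a unique residue mod 35.
    Write x = 4 + 5·t and substitute into x ≡ 2 (mod 7): 5·t ≡ 2 − 4 = -2 (mod 7).
    Reduce coefficients mod 7: 5·t ≡ 5 (mod 7).
    The inverse of 5 mod 7 is 3 (since 5·3 = 15 = 2·7 + 1), so t ≡ 3·5 = 15 ≡ 1 (mod 7).
    Then x = 4 + 5·1 = 9, valid modulo lcm(5, 7) = 35: x ≡ 9 (mod 35).
  Combine with x ≡ 2 (mod 13): since gcd(35, 13) = 1, we get a unique residue mod 455.
    Write x = 9 + 35·t and substitute into x ≡ 2 (mod 13): 35·t ≡ 2 − 9 = -7 (mod 13).
    Reduce coefficients mod 13: 9·t ≡ 6 (mod 13).
    The inverse of 9 mod 13 is 3 (since 9·3 = 27 = 2·13 + 1), so t ≡ 3·6 = 18 ≡ 5 (mod 13).
    Then x = 9 + 35·5 = 184, valid modulo lcm(35, 13) = 455: x ≡ 184 (mod 455).
Verify: 184 mod 5 = 4 ✓, 184 mod 7 = 2 ✓, 184 mod 13 = 2 ✓.

x ≡ 184 (mod 455).


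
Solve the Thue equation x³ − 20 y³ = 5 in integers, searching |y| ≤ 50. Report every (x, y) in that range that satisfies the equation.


The equation is x³ - 20y³ = 5. For fixed y, x³ = 20·y³ + 5, so a solution requires the RHS to be a perfect cube.
Strategy: iterate y from -50 to 50, compute RHS = 20·y³ + 5, and check whether it is a (positive or negative) perfect cube.
Check small values of y:
  y = 0: RHS = 5 is not a perfect cube.
  y = 1: RHS = 25 is not a perfect cube.
  y = -1: RHS = -15 is not a perfect cube.
  y = 2: RHS = 165 is not a perfect cube.
  y = -2: RHS = -155 is not a perfect cube.
  y = 3: RHS = 545 is not a perfect cube.
  y = -3: RHS = -535 is not a perfect cube.
Continuing the search up to |y| = 50 finds no solutions either.
No (x, y) in the scanned range satisfies the equation.

No integer solutions with |y| ≤ 50.


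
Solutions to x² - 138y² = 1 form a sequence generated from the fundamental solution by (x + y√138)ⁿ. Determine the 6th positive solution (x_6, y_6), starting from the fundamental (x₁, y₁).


Step 1: Find the fundamental solution (x₁, y₁) of x² - 138y² = 1.
  Expand √138 as a continued fraction. a₀ = ⌊√138⌋ = 11; iterate m_{k+1} = d_k·a_k − m_k, d_{k+1} = (138 − m_{k+1}²)/d_k, a_{k+1} = ⌊(a₀ + m_{k+1})/d_{k+1}⌋ (starting m₀ = 0, d₀ = 1), with convergents p_k = a_k·p_{k-1} + p_{k-2}, q_k = a_k·q_{k-1} + q_{k-2} (p₋₁ = 1, q₋₁ = 0):
  k = 0: a₀ = 11; p₀/q₀ = 11/1; p₀² − 138·q₀² = 121 − 138 = -17.
  k = 1: m = 11, d = 17, a = ⌊(11 + 11)/17⌋ = 1; p/q = (1·11 + 1)/(1·1 + 0) = 12/1; p² − 138·q² = 144 − 138 = 6.
  k = 2: m = 6, d = 6, a = ⌊(11 + 6)/6⌋ = 2; p/q = (2·12 + 11)/(2·1 + 1) = 35/3; p² − 138·q² = 1225 − 1242 = -17.
  k = 3: m = 6, d = 17, a = ⌊(11 + 6)/17⌋ = 1; p/q = (1·35 + 12)/(1·3 + 1) = 47/4; p² − 138·q² = 2209 − 2208 = 1.
  The first convergent with p² − 138·q² = 1 gives the fundamental solution (x₁, y₁) = (47, 4).
Step 2: Apply the recurrence (x_{n+1}, y_{n+1}) = (x₁x_n + 138y₁y_n, x₁y_n + y₁x_n) repeatedly.
  From (x_1, y_1) = (47, 4): x_2 = 47·47 + 138·4·4 = 4417; y_2 = 47·4 + 4·47 = 376.
  From (x_2, y_2) = (4417, 376): x_3 = 47·4417 + 138·4·376 = 415151; y_3 = 47·376 + 4·4417 = 35340.
  From (x_3, y_3) = (415151, 35340): x_4 = 47·415151 + 138·4·35340 = 39019777; y_4 = 47·35340 + 4·415151 = 3321584.
  From (x_4, y_4) = (39019777, 3321584): x_5 = 47·39019777 + 138·4·3321584 = 3667443887; y_5 = 47·3321584 + 4·39019777 = 312193556.
  From (x_5, y_5) = (3667443887, 312193556): x_6 = 47·3667443887 + 138·4·312193556 = 344700705601; y_6 = 47·312193556 + 4·3667443887 = 29342872680.
Step 3: Verify x_6² - 138·y_6² = 118818576441827272771201 - 118818576441827272771200 = 1 (should be 1). ✓

(x_1, y_1) = (47, 4); (x_6, y_6) = (344700705601, 29342872680).


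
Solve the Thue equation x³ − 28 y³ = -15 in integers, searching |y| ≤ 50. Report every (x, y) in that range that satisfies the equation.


The equation is x³ - 28y³ = -15. For fixed y, x³ = 28·y³ − 15, so a solution requires the RHS to be a perfect cube.
Strategy: iterate y from -50 to 50, compute RHS = 28·y³ − 15, and check whether it is a (positive or negative) perfect cube.
Check small values of y:
  y = 0: RHS = -15 is not a perfect cube.
  y = 1: RHS = 13 is not a perfect cube.
  y = -1: RHS = -43 is not a perfect cube.
  y = 2: RHS = 209 is not a perfect cube.
  y = -2: RHS = -239 is not a perfect cube.
  y = 3: RHS = 741 is not a perfect cube.
  y = -3: RHS = -771 is not a perfect cube.
Continuing the search up to |y| = 50 finds no solutions either.
No (x, y) in the scanned range satisfies the equation.

No integer solutions with |y| ≤ 50.


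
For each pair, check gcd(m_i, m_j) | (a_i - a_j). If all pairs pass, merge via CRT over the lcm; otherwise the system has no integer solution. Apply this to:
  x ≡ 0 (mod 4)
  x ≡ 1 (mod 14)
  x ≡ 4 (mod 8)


Moduli 4, 14, 8 are not pairwise coprime, so CRT works modulo lcm(m_i) when all pairwise compatibility conditions hold.
Pairwise compatibility: gcd(m_i, m_j) must divide a_i - a_j for every pair.
Merge one congruence at a time:
  Start: x ≡ 0 (mod 4).
  Combine with x ≡ 1 (mod 14): gcd(4, 14) = 2, and 1 - 0 = 1 is NOT divisible by 2.
    ⇒ system is inconsistent (no integer solution).

No solution (the system is inconsistent).


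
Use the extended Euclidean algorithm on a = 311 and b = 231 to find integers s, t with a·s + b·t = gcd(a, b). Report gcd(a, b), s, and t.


Euclidean algorithm on (311, 231) — divide until remainder is 0:
  311 = 1 · 231 + 80
  231 = 2 · 80 + 71
  80 = 1 · 71 + 9
  71 = 7 · 9 + 8
  9 = 1 · 8 + 1
  8 = 8 · 1 + 0
gcd(311, 231) = 1.
Track Bezout coefficients alongside the remainders: start with r₀ = 311 = a·1 + b·0 (s = 1, t = 0) and r₁ = 231 = a·0 + b·1 (s = 0, t = 1); each new remainder r_{k+1} = r_{k-1} − q_k·r_k inherits s_{k+1} = s_{k-1} − q_k·s_k, t_{k+1} = t_{k-1} − q_k·t_k, so r_k = a·s_k + b·t_k at every step:
  q = 1: r = 80, s = 1 − 1·0 = 1, t = 0 − 1·1 = -1  (check: 311·1 + 231·(-1) = 80)
  q = 2: r = 71, s = 0 − 2·1 = -2, t = 1 − 2·(-1) = 3  (check: 311·(-2) + 231·3 = 71)
  q = 1: r = 9, s = 1 − 1·(-2) = 3, t = -1 − 1·3 = -4  (check: 311·3 + 231·(-4) = 9)
  q = 7: r = 8, s = -2 − 7·3 = -23, t = 3 − 7·(-4) = 31  (check: 311·(-23) + 231·31 = 8)
  q = 1: r = 1, s = 3 − 1·(-23) = 26, t = -4 − 1·31 = -35  (check: 311·26 + 231·(-35) = 1)
The row with r = 1 (the gcd) gives the Bezout coefficients s = 26, t = -35.
Result: 311 · (26) + 231 · (-35) = 1.

gcd(311, 231) = 1; s = 26, t = -35 (check: 311·26 + 231·(-35) = 1).


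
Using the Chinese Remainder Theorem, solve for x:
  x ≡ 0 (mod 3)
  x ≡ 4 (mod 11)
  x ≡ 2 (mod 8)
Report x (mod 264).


Moduli 3, 11, 8 are pairwise coprime; by CRT there is a unique solution modulo M = 3 · 11 · 8 = 264.
Solve pairwise, accumulating the modulus:
  Start with x ≡ 0 (mod 3).
  Combine with x ≡ 4 (mod 11): since gcd(3, 11) = 1, we get a unique residue mod 33.
    Write x = 0 + 3·t and substitute into x ≡ 4 (mod 11): 3·t ≡ 4 − 0 = 4 (mod 11).
    The inverse of 3 mod 11 is 4 (since 3·4 = 12 = 1·11 + 1), so t ≡ 4·4 = 16 ≡ 5 (mod 11).
    Then x = 0 + 3·5 = 15, valid modulo lcm(3, 11) = 33: x ≡ 15 (mod 33).
  Combine with x ≡ 2 (mod 8): since gcd(33, 8) = 1, we get a unique residue mod 264.
    Write x = 15 + 33·t and substitute into x ≡ 2 (mod 8): 33·t ≡ 2 − 15 = -13 (mod 8).
    Reduce coefficients mod 8: 1·t ≡ 3 (mod 8).
    So t ≡ 3 (mod 8).
    Then x = 15 + 33·3 = 114, valid modulo lcm(33, 8) = 264: x ≡ 114 (mod 264).
Verify: 114 mod 3 = 0 ✓, 114 mod 11 = 4 ✓, 114 mod 8 = 2 ✓.

x ≡ 114 (mod 264).


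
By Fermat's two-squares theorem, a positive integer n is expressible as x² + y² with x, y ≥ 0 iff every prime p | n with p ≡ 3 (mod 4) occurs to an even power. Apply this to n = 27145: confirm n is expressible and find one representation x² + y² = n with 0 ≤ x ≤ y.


Step 1: Factor n = 27145 = 5 · 61 · 89.
Step 2: Check the mod-4 condition on each prime factor: 5 ≡ 1 (mod 4), exponent 1; 61 ≡ 1 (mod 4), exponent 1; 89 ≡ 1 (mod 4), exponent 1.
All primes ≡ 3 (mod 4) appear to even exponent (or don't appear), so by the two-squares theorem n IS expressible as a sum of two squares.
Step 3: Build a representation. Here n = 5 · 61 · 89 is a product of primes ≡ 1 (mod 4). Each prime p ≡ 1 (mod 4) is itself a sum of two squares; find a² by testing p − a² for a perfect square:
  5: 5 − 1² = 4 = 2² ⇒ 5 = 1² + 2².
  61: 61 − 1² = 60, 61 − 2² = 57, 61 − 3² = 52, 61 − 4² = 45, 61 − 5² = 36 = 6² ⇒ 61 = 5² + 6².
  89: 89 − 1² = 88, 89 − 2² = 85, 89 − 3² = 80, 89 − 4² = 73, 89 − 5² = 64 = 8² ⇒ 89 = 5² + 8².
  Combine using the Brahmagupta–Fibonacci identity (a² + b²)(c² + d²) = (ac − bd)² + (ad + bc)² = (ac + bd)² + (ad − bc)²:
  5 · 61 = 305: from (1² + 2²)(5² + 6²), take (1·5 − 2·6, 1·6 + 2·5) = (5 − 12, 6 + 10) = (-7, 16); dropping signs (only squares matter) gives (7, 16); check 7² + 16² = 49 + 256 = 305 ✓.
  305 · 89 = 27145: from (7² + 16²)(5² + 8²), take (7·5 − 16·8, 7·8 + 16·5) = (35 − 128, 56 + 80) = (-93, 136); dropping signs (only squares matter) gives (93, 136); check 93² + 136² = 8649 + 18496 = 27145 ✓.
Step 4: Order so x ≤ y and verify: 93² + 136² = 8649 + 18496 = 27145 = n. ✓

n = 27145 = 93² + 136² (one valid representation with x ≤ y).


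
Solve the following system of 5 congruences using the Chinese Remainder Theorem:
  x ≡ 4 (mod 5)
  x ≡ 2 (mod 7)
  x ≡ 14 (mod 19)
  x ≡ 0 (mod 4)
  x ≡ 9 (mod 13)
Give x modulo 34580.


Product of moduli M = 5 · 7 · 19 · 4 · 13 = 34580.
Merge one congruence at a time:
  Start: x ≡ 4 (mod 5).
  Combine with x ≡ 2 (mod 7); new modulus lcm = 35.
    Write x = 4 + 5·t and substitute into x ≡ 2 (mod 7): 5·t ≡ 2 − 4 = -2 (mod 7).
    Reduce coefficients mod 7: 5·t ≡ 5 (mod 7).
    The inverse of 5 mod 7 is 3 (since 5·3 = 15 = 2·7 + 1), so t ≡ 3·5 = 15 ≡ 1 (mod 7).
    Then x = 4 + 5·1 = 9, valid modulo lcm(5, 7) = 35: x ≡ 9 (mod 35).
  Combine with x ≡ 14 (mod 19); new modulus lcm = 665.
    Write x = 9 + 35·t and substitute into x ≡ 14 (mod 19): 35·t ≡ 14 − 9 = 5 (mod 19).
    Reduce coefficients mod 19: 16·t ≡ 5 (mod 19).
    The inverse of 16 mod 19 is 6 (since 16·6 = 96 = 5·19 + 1), so t ≡ 6·5 = 30 ≡ 11 (mod 19).
    Then x = 9 + 35·11 = 394, valid modulo lcm(35, 19) = 665: x ≡ 394 (mod 665).
  Combine with x ≡ 0 (mod 4); new modulus lcm = 2660.
    Write x = 394 + 665·t and substitute into x ≡ 0 (mod 4): 665·t ≡ 0 − 394 = -394 (mod 4).
    Reduce coefficients mod 4: 1·t ≡ 2 (mod 4).
    So t ≡ 2 (mod 4).
    Then x = 394 + 665·2 = 1724, valid modulo lcm(665, 4) = 2660: x ≡ 1724 (mod 2660).
  Combine with x ≡ 9 (mod 13); new modulus lcm = 34580.
    Write x = 1724 + 2660·t and substitute into x ≡ 9 (mod 13): 2660·t ≡ 9 − 1724 = -1715 (mod 13).
    Reduce coefficients mod 13: 8·t ≡ 1 (mod 13).
    The inverse of 8 mod 13 is 5 (since 8·5 = 40 = 3·13 + 1), so t ≡ 5·1 = 5 ≡ 5 (mod 13).
    Then x = 1724 + 2660·5 = 15024, valid modulo lcm(2660, 13) = 34580: x ≡ 15024 (mod 34580).
Verify against each original: 15024 mod 5 = 4, 15024 mod 7 = 2, 15024 mod 19 = 14, 15024 mod 4 = 0, 15024 mod 13 = 9.

x ≡ 15024 (mod 34580).


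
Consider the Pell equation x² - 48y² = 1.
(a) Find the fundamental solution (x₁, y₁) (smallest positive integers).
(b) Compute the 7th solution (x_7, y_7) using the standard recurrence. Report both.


Step 1: Find the fundamental solution (x₁, y₁) of x² - 48y² = 1.
  Expand √48 as a continued fraction. a₀ = ⌊√48⌋ = 6; iterate m_{k+1} = d_k·a_k − m_k, d_{k+1} = (48 − m_{k+1}²)/d_k, a_{k+1} = ⌊(a₀ + m_{k+1})/d_{k+1}⌋ (starting m₀ = 0, d₀ = 1), with convergents p_k = a_k·p_{k-1} + p_{k-2}, q_k = a_k·q_{k-1} + q_{k-2} (p₋₁ = 1, q₋₁ = 0):
  k = 0: a₀ = 6; p₀/q₀ = 6/1; p₀² − 48·q₀² = 36 − 48 = -12.
  k = 1: m = 6, d = 12, a = ⌊(6 + 6)/12⌋ = 1; p/q = (1·6 + 1)/(1·1 + 0) = 7/1; p² − 48·q² = 49 − 48 = 1.
  The first convergent with p² − 48·q² = 1 gives the fundamental solution (x₁, y₁) = (7, 1).
Step 2: Apply the recurrence (x_{n+1}, y_{n+1}) = (x₁x_n + 48y₁y_n, x₁y_n + y₁x_n) repeatedly.
  From (x_1, y_1) = (7, 1): x_2 = 7·7 + 48·1·1 = 97; y_2 = 7·1 + 1·7 = 14.
  From (x_2, y_2) = (97, 14): x_3 = 7·97 + 48·1·14 = 1351; y_3 = 7·14 + 1·97 = 195.
  From (x_3, y_3) = (1351, 195): x_4 = 7·1351 + 48·1·195 = 18817; y_4 = 7·195 + 1·1351 = 2716.
  From (x_4, y_4) = (18817, 2716): x_5 = 7·18817 + 48·1·2716 = 262087; y_5 = 7·2716 + 1·18817 = 37829.
  From (x_5, y_5) = (262087, 37829): x_6 = 7·262087 + 48·1·37829 = 3650401; y_6 = 7·37829 + 1·262087 = 526890.
  From (x_6, y_6) = (3650401, 526890): x_7 = 7·3650401 + 48·1·526890 = 50843527; y_7 = 7·526890 + 1·3650401 = 7338631.
Step 3: Verify x_7² - 48·y_7² = 2585064237799729 - 2585064237799728 = 1 (should be 1). ✓

(x_1, y_1) = (7, 1); (x_7, y_7) = (50843527, 7338631).


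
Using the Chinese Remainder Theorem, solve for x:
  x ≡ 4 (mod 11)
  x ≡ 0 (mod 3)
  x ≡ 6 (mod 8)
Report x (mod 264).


Moduli 11, 3, 8 are pairwise coprime; by CRT there is a unique solution modulo M = 11 · 3 · 8 = 264.
Solve pairwise, accumulating the modulus:
  Start with x ≡ 4 (mod 11).
  Combine with x ≡ 0 (mod 3): since gcd(11, 3) = 1, we get a unique residue mod 33.
    Write x = 4 + 11·t and substitute into x ≡ 0 (mod 3): 11·t ≡ 0 − 4 = -4 (mod 3).
    Reduce coefficients mod 3: 2·t ≡ 2 (mod 3).
    The inverse of 2 mod 3 is 2 (since 2·2 = 4 = 1·3 + 1), so t ≡ 2·2 = 4 ≡ 1 (mod 3).
    Then x = 4 + 11·1 = 15, valid modulo lcm(11, 3) = 33: x ≡ 15 (mod 33).
  Combine with x ≡ 6 (mod 8): since gcd(33, 8) = 1, we get a unique residue mod 264.
    Write x = 15 + 33·t and substitute into x ≡ 6 (mod 8): 33·t ≡ 6 − 15 = -9 (mod 8).
    Reduce coefficients mod 8: 1·t ≡ 7 (mod 8).
    So t ≡ 7 (mod 8).
    Then x = 15 + 33·7 = 246, valid modulo lcm(33, 8) = 264: x ≡ 246 (mod 264).
Verify: 246 mod 11 = 4 ✓, 246 mod 3 = 0 ✓, 246 mod 8 = 6 ✓.

x ≡ 246 (mod 264).


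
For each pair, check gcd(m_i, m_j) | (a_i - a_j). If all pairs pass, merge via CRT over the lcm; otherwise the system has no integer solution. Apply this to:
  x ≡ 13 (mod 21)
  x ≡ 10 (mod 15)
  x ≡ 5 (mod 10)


Moduli 21, 15, 10 are not pairwise coprime, so CRT works modulo lcm(m_i) when all pairwise compatibility conditions hold.
Pairwise compatibility: gcd(m_i, m_j) must divide a_i - a_j for every pair.
Merge one congruence at a time:
  Start: x ≡ 13 (mod 21).
  Combine with x ≡ 10 (mod 15): gcd(21, 15) = 3; 10 - 13 = -3, which IS divisible by 3, so compatible.
    Write x = 13 + 21·t and substitute into x ≡ 10 (mod 15): 21·t ≡ 10 − 13 = -3 (mod 15).
    Divide the congruence (and modulus) by g = 3: 7·t ≡ -1 (mod 5).
    Reduce coefficients mod 5: 2·t ≡ 4 (mod 5).
    The inverse of 2 mod 5 is 3 (since 2·3 = 6 = 1·5 + 1), so t ≡ 3·4 = 12 ≡ 2 (mod 5).
    Then x = 13 + 21·2 = 55, valid modulo lcm(21, 15) = 105: x ≡ 55 (mod 105).
  Combine with x ≡ 5 (mod 10): gcd(105, 10) = 5; 5 - 55 = -50, which IS divisible by 5, so compatible.
    Write x = 55 + 105·t and substitute into x ≡ 5 (mod 10): 105·t ≡ 5 − 55 = -50 (mod 10).
    Divide the congruence (and modulus) by g = 5: 21·t ≡ -10 (mod 2).
    Reduce coefficients mod 2: 1·t ≡ 0 (mod 2).
    So t ≡ 0 (mod 2).
    Then x = 55 + 105·0 = 55, valid modulo lcm(105, 10) = 210: x ≡ 55 (mod 210).
Verify: 55 mod 21 = 13, 55 mod 15 = 10, 55 mod 10 = 5.

x ≡ 55 (mod 210).


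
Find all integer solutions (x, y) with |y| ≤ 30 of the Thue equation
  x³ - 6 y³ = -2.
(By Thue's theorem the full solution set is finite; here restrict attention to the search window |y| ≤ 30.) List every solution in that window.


The equation is x³ - 6y³ = -2. For fixed y, x³ = 6·y³ − 2, so a solution requires the RHS to be a perfect cube.
Strategy: iterate y from -30 to 30, compute RHS = 6·y³ − 2, and check whether it is a (positive or negative) perfect cube.
Check small values of y:
  y = 0: RHS = -2 is not a perfect cube.
  y = 1: RHS = 4 is not a perfect cube.
  y = -1: RHS = -8 = (-2)³ ⇒ x = -2 works.
  y = 2: RHS = 46 is not a perfect cube.
  y = -2: RHS = -50 is not a perfect cube.
  y = 3: RHS = 160 is not a perfect cube.
  y = -3: RHS = -164 is not a perfect cube.
Continuing the search up to |y| = 30 finds no further solutions beyond those listed.
Collected solutions: (-2, -1).

Solutions (with |y| ≤ 30): (-2, -1).


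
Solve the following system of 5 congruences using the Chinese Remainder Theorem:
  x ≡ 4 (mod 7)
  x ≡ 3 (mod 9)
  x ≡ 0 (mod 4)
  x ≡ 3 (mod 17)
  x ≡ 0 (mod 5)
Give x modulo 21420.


Product of moduli M = 7 · 9 · 4 · 17 · 5 = 21420.
Merge one congruence at a time:
  Start: x ≡ 4 (mod 7).
  Combine with x ≡ 3 (mod 9); new modulus lcm = 63.
    Write x = 4 + 7·t and substitute into x ≡ 3 (mod 9): 7·t ≡ 3 − 4 = -1 (mod 9).
    Reduce coefficients mod 9: 7·t ≡ 8 (mod 9).
    The inverse of 7 mod 9 is 4 (since 7·4 = 28 = 3·9 + 1), so t ≡ 4·8 = 32 ≡ 5 (mod 9).
    Then x = 4 + 7·5 = 39, valid modulo lcm(7, 9) = 63: x ≡ 39 (mod 63).
  Combine with x ≡ 0 (mod 4); new modulus lcm = 252.
    Write x = 39 + 63·t and substitute into x ≡ 0 (mod 4): 63·t ≡ 0 − 39 = -39 (mod 4).
    Reduce coefficients mod 4: 3·t ≡ 1 (mod 4).
    The inverse of 3 mod 4 is 3 (since 3·3 = 9 = 2·4 + 1), so t ≡ 3·1 = 3 ≡ 3 (mod 4).
    Then x = 39 + 63·3 = 228, valid modulo lcm(63, 4) = 252: x ≡ 228 (mod 252).
  Combine with x ≡ 3 (mod 17); new modulus lcm = 4284.
    Write x = 228 + 252·t and substitute into x ≡ 3 (mod 17): 252·t ≡ 3 − 228 = -225 (mod 17).
    Reduce coefficients mod 17: 14·t ≡ 13 (mod 17).
    The inverse of 14 mod 17 is 11 (since 14·11 = 154 = 9·17 + 1), so t ≡ 11·13 = 143 ≡ 7 (mod 17).
    Then x = 228 + 252·7 = 1992, valid modulo lcm(252, 17) = 4284: x ≡ 1992 (mod 4284).
  Combine with x ≡ 0 (mod 5); new modulus lcm = 21420.
    Write x = 1992 + 4284·t and substitute into x ≡ 0 (mod 5): 4284·t ≡ 0 − 1992 = -1992 (mod 5).
    Reduce coefficients mod 5: 4·t ≡ 3 (mod 5).
    The inverse of 4 mod 5 is 4 (since 4·4 = 16 = 3·5 + 1), so t ≡ 4·3 = 12 ≡ 2 (mod 5).
    Then x = 1992 + 4284·2 = 10560, valid modulo lcm(4284, 5) = 21420: x ≡ 10560 (mod 21420).
Verify against each original: 10560 mod 7 = 4, 10560 mod 9 = 3, 10560 mod 4 = 0, 10560 mod 17 = 3, 10560 mod 5 = 0.

x ≡ 10560 (mod 21420).


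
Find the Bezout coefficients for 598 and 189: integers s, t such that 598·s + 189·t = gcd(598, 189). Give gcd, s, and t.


Euclidean algorithm on (598, 189) — divide until remainder is 0:
  598 = 3 · 189 + 31
  189 = 6 · 31 + 3
  31 = 10 · 3 + 1
  3 = 3 · 1 + 0
gcd(598, 189) = 1.
Track Bezout coefficients alongside the remainders: start with r₀ = 598 = a·1 + b·0 (s = 1, t = 0) and r₁ = 189 = a·0 + b·1 (s = 0, t = 1); each new remainder r_{k+1} = r_{k-1} − q_k·r_k inherits s_{k+1} = s_{k-1} − q_k·s_k, t_{k+1} = t_{k-1} − q_k·t_k, so r_k = a·s_k + b·t_k at every step:
  q = 3: r = 31, s = 1 − 3·0 = 1, t = 0 − 3·1 = -3  (check: 598·1 + 189·(-3) = 31)
  q = 6: r = 3, s = 0 − 6·1 = -6, t = 1 − 6·(-3) = 19  (check: 598·(-6) + 189·19 = 3)
  q = 10: r = 1, s = 1 − 10·(-6) = 61, t = -3 − 10·19 = -193  (check: 598·61 + 189·(-193) = 1)
The row with r = 1 (the gcd) gives the Bezout coefficients s = 61, t = -193.
Result: 598 · (61) + 189 · (-193) = 1.

gcd(598, 189) = 1; s = 61, t = -193 (check: 598·61 + 189·(-193) = 1).


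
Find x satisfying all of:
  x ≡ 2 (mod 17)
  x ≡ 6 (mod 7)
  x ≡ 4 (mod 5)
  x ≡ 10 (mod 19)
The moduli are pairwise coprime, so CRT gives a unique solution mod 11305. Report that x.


Product of moduli M = 17 · 7 · 5 · 19 = 11305.
Merge one congruence at a time:
  Start: x ≡ 2 (mod 17).
  Combine with x ≡ 6 (mod 7); new modulus lcm = 119.
    Write x = 2 + 17·t and substitute into x ≡ 6 (mod 7): 17·t ≡ 6 − 2 = 4 (mod 7).
    Reduce coefficients mod 7: 3·t ≡ 4 (mod 7).
    The inverse of 3 mod 7 is 5 (since 3·5 = 15 = 2·7 + 1), so t ≡ 5·4 = 20 ≡ 6 (mod 7).
    Then x = 2 + 17·6 = 104, valid modulo lcm(17, 7) = 119: x ≡ 104 (mod 119).
  Combine with x ≡ 4 (mod 5); new modulus lcm = 595.
    Write x = 104 + 119·t and substitute into x ≡ 4 (mod 5): 119·t ≡ 4 − 104 = -100 (mod 5).
    Reduce coefficients mod 5: 4·t ≡ 0 (mod 5).
    The inverse of 4 mod 5 is 4 (since 4·4 = 16 = 3·5 + 1), so t ≡ 4·0 = 0 ≡ 0 (mod 5).
    Then x = 104 + 119·0 = 104, valid modulo lcm(119, 5) = 595: x ≡ 104 (mod 595).
  Combine with x ≡ 10 (mod 19); new modulus lcm = 11305.
    Write x = 104 + 595·t and substitute into x ≡ 10 (mod 19): 595·t ≡ 10 − 104 = -94 (mod 19).
    Reduce coefficients mod 19: 6·t ≡ 1 (mod 19).
    The inverse of 6 mod 19 is 16 (since 6·16 = 96 = 5·19 + 1), so t ≡ 16·1 = 16 ≡ 16 (mod 19).
    Then x = 104 + 595·16 = 9624, valid modulo lcm(595, 19) = 11305: x ≡ 9624 (mod 11305).
Verify against each original: 9624 mod 17 = 2, 9624 mod 7 = 6, 9624 mod 5 = 4, 9624 mod 19 = 10.

x ≡ 9624 (mod 11305).


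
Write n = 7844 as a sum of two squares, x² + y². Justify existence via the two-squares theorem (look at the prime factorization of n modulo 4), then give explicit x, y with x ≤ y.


Step 1: Factor n = 7844 = 2^2 · 37 · 53.
Step 2: Check the mod-4 condition on each prime factor: 2 = 2 (special); 37 ≡ 1 (mod 4), exponent 1; 53 ≡ 1 (mod 4), exponent 1.
All primes ≡ 3 (mod 4) appear to even exponent (or don't appear), so by the two-squares theorem n IS expressible as a sum of two squares.
Step 3: Build a representation. Group n = k² · m with k = 2 and m = 37 · 53 = 1961 (a product of primes ≡ 1 (mod 4)); a representation of m scales to one of n via (k·x)² + (k·y)² = k²(x² + y²). Each prime p ≡ 1 (mod 4) is itself a sum of two squares; find a² by testing p − a² for a perfect square:
  37: 37 − 1² = 36 = 6² ⇒ 37 = 1² + 6².
  53: 53 − 1² = 52, 53 − 2² = 49 = 7² ⇒ 53 = 2² + 7².
  Combine using the Brahmagupta–Fibonacci identity (a² + b²)(c² + d²) = (ac − bd)² + (ad + bc)² = (ac + bd)² + (ad − bc)²:
  37 · 53 = 1961: from (1² + 6²)(2² + 7²), take (1·2 − 6·7, 1·7 + 6·2) = (2 − 42, 7 + 12) = (-40, 19); dropping signs (only squares matter) gives (40, 19); check 40² + 19² = 1600 + 361 = 1961 ✓.
  Scale by k = 2: (2·40, 2·19) = (80, 38).
Step 4: Order so x ≤ y and verify: 38² + 80² = 1444 + 6400 = 7844 = n. ✓

n = 7844 = 38² + 80² (one valid representation with x ≤ y).


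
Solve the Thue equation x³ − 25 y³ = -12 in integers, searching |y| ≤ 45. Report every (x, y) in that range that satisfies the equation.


The equation is x³ - 25y³ = -12. For fixed y, x³ = 25·y³ − 12, so a solution requires the RHS to be a perfect cube.
Strategy: iterate y from -45 to 45, compute RHS = 25·y³ − 12, and check whether it is a (positive or negative) perfect cube.
Check small values of y:
  y = 0: RHS = -12 is not a perfect cube.
  y = 1: RHS = 13 is not a perfect cube.
  y = -1: RHS = -37 is not a perfect cube.
  y = 2: RHS = 188 is not a perfect cube.
  y = -2: RHS = -212 is not a perfect cube.
  y = 3: RHS = 663 is not a perfect cube.
  y = -3: RHS = -687 is not a perfect cube.
Continuing the search up to |y| = 45 finds no solutions either.
No (x, y) in the scanned range satisfies the equation.

No integer solutions with |y| ≤ 45.


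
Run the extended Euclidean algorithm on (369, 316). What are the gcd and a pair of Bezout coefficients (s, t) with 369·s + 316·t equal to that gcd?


Euclidean algorithm on (369, 316) — divide until remainder is 0:
  369 = 1 · 316 + 53
  316 = 5 · 53 + 51
  53 = 1 · 51 + 2
  51 = 25 · 2 + 1
  2 = 2 · 1 + 0
gcd(369, 316) = 1.
Track Bezout coefficients alongside the remainders: start with r₀ = 369 = a·1 + b·0 (s = 1, t = 0) and r₁ = 316 = a·0 + b·1 (s = 0, t = 1); each new remainder r_{k+1} = r_{k-1} − q_k·r_k inherits s_{k+1} = s_{k-1} − q_k·s_k, t_{k+1} = t_{k-1} − q_k·t_k, so r_k = a·s_k + b·t_k at every step:
  q = 1: r = 53, s = 1 − 1·0 = 1, t = 0 − 1·1 = -1  (check: 369·1 + 316·(-1) = 53)
  q = 5: r = 51, s = 0 − 5·1 = -5, t = 1 − 5·(-1) = 6  (check: 369·(-5) + 316·6 = 51)
  q = 1: r = 2, s = 1 − 1·(-5) = 6, t = -1 − 1·6 = -7  (check: 369·6 + 316·(-7) = 2)
  q = 25: r = 1, s = -5 − 25·6 = -155, t = 6 − 25·(-7) = 181  (check: 369·(-155) + 316·181 = 1)
The row with r = 1 (the gcd) gives the Bezout coefficients s = -155, t = 181.
Result: 369 · (-155) + 316 · (181) = 1.

gcd(369, 316) = 1; s = -155, t = 181 (check: 369·(-155) + 316·181 = 1).


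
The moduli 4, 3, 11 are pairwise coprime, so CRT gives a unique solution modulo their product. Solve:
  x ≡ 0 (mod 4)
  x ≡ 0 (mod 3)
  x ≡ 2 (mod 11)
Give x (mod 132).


Moduli 4, 3, 11 are pairwise coprime; by CRT there is a unique solution modulo M = 4 · 3 · 11 = 132.
Solve pairwise, accumulating the modulus:
  Start with x ≡ 0 (mod 4).
  Combine with x ≡ 0 (mod 3): since gcd(4, 3) = 1, we get a unique residue mod 12.
    Write x = 0 + 4·t and substitute into x ≡ 0 (mod 3): 4·t ≡ 0 − 0 = 0 (mod 3).
    Reduce coefficients mod 3: 1·t ≡ 0 (mod 3).
    So t ≡ 0 (mod 3).
    Then x = 0 + 4·0 = 0, valid modulo lcm(4, 3) = 12: x ≡ 0 (mod 12).
  Combine with x ≡ 2 (mod 11): since gcd(12, 11) = 1, we get a unique residue mod 132.
    Write x = 0 + 12·t and substitute into x ≡ 2 (mod 11): 12·t ≡ 2 − 0 = 2 (mod 11).
    Reduce coefficients mod 11: 1·t ≡ 2 (mod 11).
    So t ≡ 2 (mod 11).
    Then x = 0 + 12·2 = 24, valid modulo lcm(12, 11) = 132: x ≡ 24 (mod 132).
Verify: 24 mod 4 = 0 ✓, 24 mod 3 = 0 ✓, 24 mod 11 = 2 ✓.

x ≡ 24 (mod 132).


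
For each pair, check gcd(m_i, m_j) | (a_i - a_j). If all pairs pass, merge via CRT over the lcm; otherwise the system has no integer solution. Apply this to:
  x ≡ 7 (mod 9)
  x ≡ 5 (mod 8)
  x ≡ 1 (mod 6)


Moduli 9, 8, 6 are not pairwise coprime, so CRT works modulo lcm(m_i) when all pairwise compatibility conditions hold.
Pairwise compatibility: gcd(m_i, m_j) must divide a_i - a_j for every pair.
Merge one congruence at a time:
  Start: x ≡ 7 (mod 9).
  Combine with x ≡ 5 (mod 8): gcd(9, 8) = 1; 5 - 7 = -2, which IS divisible by 1, so compatible.
    Write x = 7 + 9·t and substitute into x ≡ 5 (mod 8): 9·t ≡ 5 − 7 = -2 (mod 8).
    Reduce coefficients mod 8: 1·t ≡ 6 (mod 8).
    So t ≡ 6 (mod 8).
    Then x = 7 + 9·6 = 61, valid modulo lcm(9, 8) = 72: x ≡ 61 (mod 72).
  Combine with x ≡ 1 (mod 6): gcd(72, 6) = 6; 1 - 61 = -60, which IS divisible by 6, so compatible.
    Write x = 61 + 72·t and substitute into x ≡ 1 (mod 6): 72·t ≡ 1 − 61 = -60 (mod 6).
    Divide the congruence (and modulus) by g = 6: 12·t ≡ -10 (mod 1).
    Modulo 1 every t works; take t = 0.
    Then x = 61 + 72·0 = 61, valid modulo lcm(72, 6) = 72: x ≡ 61 (mod 72).
Verify: 61 mod 9 = 7, 61 mod 8 = 5, 61 mod 6 = 1.

x ≡ 61 (mod 72).


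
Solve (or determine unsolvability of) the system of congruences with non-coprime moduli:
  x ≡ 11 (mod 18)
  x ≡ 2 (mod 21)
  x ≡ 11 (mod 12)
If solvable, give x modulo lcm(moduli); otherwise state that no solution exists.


Moduli 18, 21, 12 are not pairwise coprime, so CRT works modulo lcm(m_i) when all pairwise compatibility conditions hold.
Pairwise compatibility: gcd(m_i, m_j) must divide a_i - a_j for every pair.
Merge one congruence at a time:
  Start: x ≡ 11 (mod 18).
  Combine with x ≡ 2 (mod 21): gcd(18, 21) = 3; 2 - 11 = -9, which IS divisible by 3, so compatible.
    Write x = 11 + 18·t and substitute into x ≡ 2 (mod 21): 18·t ≡ 2 − 11 = -9 (mod 21).
    Divide the congruence (and modulus) by g = 3: 6·t ≡ -3 (mod 7).
    Reduce coefficients mod 7: 6·t ≡ 4 (mod 7).
    The inverse of 6 mod 7 is 6 (since 6·6 = 36 = 5·7 + 1), so t ≡ 6·4 = 24 ≡ 3 (mod 7).
    Then x = 11 + 18·3 = 65, valid modulo lcm(18, 21) = 126: x ≡ 65 (mod 126).
  Combine with x ≡ 11 (mod 12): gcd(126, 12) = 6; 11 - 65 = -54, which IS divisible by 6, so compatible.
    Write x = 65 + 126·t and substitute into x ≡ 11 (mod 12): 126·t ≡ 11 − 65 = -54 (mod 12).
    Divide the congruence (and modulus) by g = 6: 21·t ≡ -9 (mod 2).
    Reduce coefficients mod 2: 1·t ≡ 1 (mod 2).
    So t ≡ 1 (mod 2).
    Then x = 65 + 126·1 = 191, valid modulo lcm(126, 12) = 252: x ≡ 191 (mod 252).
Verify: 191 mod 18 = 11, 191 mod 21 = 2, 191 mod 12 = 11.

x ≡ 191 (mod 252).


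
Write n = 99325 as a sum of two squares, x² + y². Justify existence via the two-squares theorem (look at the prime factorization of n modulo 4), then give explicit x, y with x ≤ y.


Step 1: Factor n = 99325 = 5^2 · 29 · 137.
Step 2: Check the mod-4 condition on each prime factor: 5 ≡ 1 (mod 4), exponent 2; 29 ≡ 1 (mod 4), exponent 1; 137 ≡ 1 (mod 4), exponent 1.
All primes ≡ 3 (mod 4) appear to even exponent (or don't appear), so by the two-squares theorem n IS expressible as a sum of two squares.
Step 3: Build a representation. Group n = k² · m with k = 5 and m = 29 · 137 = 3973 (a product of primes ≡ 1 (mod 4)); a representation of m scales to one of n via (k·x)² + (k·y)² = k²(x² + y²). Each prime p ≡ 1 (mod 4) is itself a sum of two squares; find a² by testing p − a² for a perfect square:
  29: 29 − 1² = 28, 29 − 2² = 25 = 5² ⇒ 29 = 2² + 5².
  137: 137 − 1² = 136, 137 − 2² = 133, 137 − 3² = 128, 137 − 4² = 121 = 11² ⇒ 137 = 4² + 11².
  Combine using the Brahmagupta–Fibonacci identity (a² + b²)(c² + d²) = (ac − bd)² + (ad + bc)² = (ac + bd)² + (ad − bc)²:
  29 · 137 = 3973: from (2² + 5²)(4² + 11²), take (2·4 − 5·11, 2·11 + 5·4) = (8 − 55, 22 + 20) = (-47, 42); dropping signs (only squares matter) gives (47, 42); check 47² + 42² = 2209 + 1764 = 3973 ✓.
  Scale by k = 5: (5·47, 5·42) = (235, 210).
Step 4: Order so x ≤ y and verify: 210² + 235² = 44100 + 55225 = 99325 = n. ✓

n = 99325 = 210² + 235² (one valid representation with x ≤ y).


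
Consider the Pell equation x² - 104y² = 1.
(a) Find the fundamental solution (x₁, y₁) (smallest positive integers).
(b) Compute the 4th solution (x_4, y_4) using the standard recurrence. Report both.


Step 1: Find the fundamental solution (x₁, y₁) of x² - 104y² = 1.
  Expand √104 as a continued fraction. a₀ = ⌊√104⌋ = 10; iterate m_{k+1} = d_k·a_k − m_k, d_{k+1} = (104 − m_{k+1}²)/d_k, a_{k+1} = ⌊(a₀ + m_{k+1})/d_{k+1}⌋ (starting m₀ = 0, d₀ = 1), with convergents p_k = a_k·p_{k-1} + p_{k-2}, q_k = a_k·q_{k-1} + q_{k-2} (p₋₁ = 1, q₋₁ = 0):
  k = 0: a₀ = 10; p₀/q₀ = 10/1; p₀² − 104·q₀² = 100 − 104 = -4.
  k = 1: m = 10, d = 4, a = ⌊(10 + 10)/4⌋ = 5; p/q = (5·10 + 1)/(5·1 + 0) = 51/5; p² − 104·q² = 2601 − 2600 = 1.
  The first convergent with p² − 104·q² = 1 gives the fundamental solution (x₁, y₁) = (51, 5).
Step 2: Apply the recurrence (x_{n+1}, y_{n+1}) = (x₁x_n + 104y₁y_n, x₁y_n + y₁x_n) repeatedly.
  From (x_1, y_1) = (51, 5): x_2 = 51·51 + 104·5·5 = 5201; y_2 = 51·5 + 5·51 = 510.
  From (x_2, y_2) = (5201, 510): x_3 = 51·5201 + 104·5·510 = 530451; y_3 = 51·510 + 5·5201 = 52015.
  From (x_3, y_3) = (530451, 52015): x_4 = 51·530451 + 104·5·52015 = 54100801; y_4 = 51·52015 + 5·530451 = 5305020.
Step 3: Verify x_4² - 104·y_4² = 2926896668841601 - 2926896668841600 = 1 (should be 1). ✓

(x_1, y_1) = (51, 5); (x_4, y_4) = (54100801, 5305020).


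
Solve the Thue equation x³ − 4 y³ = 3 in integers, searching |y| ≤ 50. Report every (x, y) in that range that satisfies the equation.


The equation is x³ - 4y³ = 3. For fixed y, x³ = 4·y³ + 3, so a solution requires the RHS to be a perfect cube.
Strategy: iterate y from -50 to 50, compute RHS = 4·y³ + 3, and check whether it is a (positive or negative) perfect cube.
Check small values of y:
  y = 0: RHS = 3 is not a perfect cube.
  y = 1: RHS = 7 is not a perfect cube.
  y = -1: RHS = -1 = (-1)³ ⇒ x = -1 works.
  y = 2: RHS = 35 is not a perfect cube.
  y = -2: RHS = -29 is not a perfect cube.
  y = 3: RHS = 111 is not a perfect cube.
  y = -3: RHS = -105 is not a perfect cube.
Continuing the search up to |y| = 50 finds no further solutions beyond those listed.
Collected solutions: (-1, -1).

Solutions (with |y| ≤ 50): (-1, -1).


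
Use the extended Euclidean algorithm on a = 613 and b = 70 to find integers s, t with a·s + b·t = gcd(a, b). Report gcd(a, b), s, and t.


Euclidean algorithm on (613, 70) — divide until remainder is 0:
  613 = 8 · 70 + 53
  70 = 1 · 53 + 17
  53 = 3 · 17 + 2
  17 = 8 · 2 + 1
  2 = 2 · 1 + 0
gcd(613, 70) = 1.
Track Bezout coefficients alongside the remainders: start with r₀ = 613 = a·1 + b·0 (s = 1, t = 0) and r₁ = 70 = a·0 + b·1 (s = 0, t = 1); each new remainder r_{k+1} = r_{k-1} − q_k·r_k inherits s_{k+1} = s_{k-1} − q_k·s_k, t_{k+1} = t_{k-1} − q_k·t_k, so r_k = a·s_k + b·t_k at every step:
  q = 8: r = 53, s = 1 − 8·0 = 1, t = 0 − 8·1 = -8  (check: 613·1 + 70·(-8) = 53)
  q = 1: r = 17, s = 0 − 1·1 = -1, t = 1 − 1·(-8) = 9  (check: 613·(-1) + 70·9 = 17)
  q = 3: r = 2, s = 1 − 3·(-1) = 4, t = -8 − 3·9 = -35  (check: 613·4 + 70·(-35) = 2)
  q = 8: r = 1, s = -1 − 8·4 = -33, t = 9 − 8·(-35) = 289  (check: 613·(-33) + 70·289 = 1)
The row with r = 1 (the gcd) gives the Bezout coefficients s = -33, t = 289.
Result: 613 · (-33) + 70 · (289) = 1.

gcd(613, 70) = 1; s = -33, t = 289 (check: 613·(-33) + 70·289 = 1).


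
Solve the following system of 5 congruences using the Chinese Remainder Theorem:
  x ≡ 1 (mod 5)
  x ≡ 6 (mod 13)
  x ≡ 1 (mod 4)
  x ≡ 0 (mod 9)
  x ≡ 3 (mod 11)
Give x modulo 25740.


Product of moduli M = 5 · 13 · 4 · 9 · 11 = 25740.
Merge one congruence at a time:
  Start: x ≡ 1 (mod 5).
  Combine with x ≡ 6 (mod 13); new modulus lcm = 65.
    Write x = 1 + 5·t and substitute into x ≡ 6 (mod 13): 5·t ≡ 6 − 1 = 5 (mod 13).
    The inverse of 5 mod 13 is 8 (since 5·8 = 40 = 3·13 + 1), so t ≡ 8·5 = 40 ≡ 1 (mod 13).
    Then x = 1 + 5·1 = 6, valid modulo lcm(5, 13) = 65: x ≡ 6 (mod 65).
  Combine with x ≡ 1 (mod 4); new modulus lcm = 260.
    Write x = 6 + 65·t and substitute into x ≡ 1 (mod 4): 65·t ≡ 1 − 6 = -5 (mod 4).
    Reduce coefficients mod 4: 1·t ≡ 3 (mod 4).
    So t ≡ 3 (mod 4).
    Then x = 6 + 65·3 = 201, valid modulo lcm(65, 4) = 260: x ≡ 201 (mod 260).
  Combine with x ≡ 0 (mod 9); new modulus lcm = 2340.
    Write x = 201 + 260·t and substitute into x ≡ 0 (mod 9): 260·t ≡ 0 − 201 = -201 (mod 9).
    Reduce coefficients mod 9: 8·t ≡ 6 (mod 9).
    The inverse of 8 mod 9 is 8 (since 8·8 = 64 = 7·9 + 1), so t ≡ 8·6 = 48 ≡ 3 (mod 9).
    Then x = 201 + 260·3 = 981, valid modulo lcm(260, 9) = 2340: x ≡ 981 (mod 2340).
  Combine with x ≡ 3 (mod 11); new modulus lcm = 25740.
    Write x = 981 + 2340·t and substitute into x ≡ 3 (mod 11): 2340·t ≡ 3 − 981 = -978 (mod 11).
    Reduce coefficients mod 11: 8·t ≡ 1 (mod 11).
    The inverse of 8 mod 11 is 7 (since 8·7 = 56 = 5·11 + 1), so t ≡ 7·1 = 7 ≡ 7 (mod 11).
    Then x = 981 + 2340·7 = 17361, valid modulo lcm(2340, 11) = 25740: x ≡ 17361 (mod 25740).
Verify against each original: 17361 mod 5 = 1, 17361 mod 13 = 6, 17361 mod 4 = 1, 17361 mod 9 = 0, 17361 mod 11 = 3.

x ≡ 17361 (mod 25740).


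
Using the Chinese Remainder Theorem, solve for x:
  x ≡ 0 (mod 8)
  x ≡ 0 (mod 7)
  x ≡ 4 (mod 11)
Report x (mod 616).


Moduli 8, 7, 11 are pairwise coprime; by CRT there is a unique solution modulo M = 8 · 7 · 11 = 616.
Solve pairwise, accumulating the modulus:
  Start with x ≡ 0 (mod 8).
  Combine with x ≡ 0 (mod 7): since gcd(8, 7) = 1, we get a unique residue mod 56.
    Write x = 0 + 8·t and substitute into x ≡ 0 (mod 7): 8·t ≡ 0 − 0 = 0 (mod 7).
    Reduce coefficients mod 7: 1·t ≡ 0 (mod 7).
    So t ≡ 0 (mod 7).
    Then x = 0 + 8·0 = 0, valid modulo lcm(8, 7) = 56: x ≡ 0 (mod 56).
  Combine with x ≡ 4 (mod 11): since gcd(56, 11) = 1, we get a unique residue mod 616.
    Write x = 0 + 56·t and substitute into x ≡ 4 (mod 11): 56·t ≡ 4 − 0 = 4 (mod 11).
    Reduce coefficients mod 11: 1·t ≡ 4 (mod 11).
    So t ≡ 4 (mod 11).
    Then x = 0 + 56·4 = 224, valid modulo lcm(56, 11) = 616: x ≡ 224 (mod 616).
Verify: 224 mod 8 = 0 ✓, 224 mod 7 = 0 ✓, 224 mod 11 = 4 ✓.

x ≡ 224 (mod 616).
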